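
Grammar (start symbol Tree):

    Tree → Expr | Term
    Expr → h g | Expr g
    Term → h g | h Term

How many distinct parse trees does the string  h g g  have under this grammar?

1

Parse trees for h g g:
  [Tree [Expr [Expr h g] g]]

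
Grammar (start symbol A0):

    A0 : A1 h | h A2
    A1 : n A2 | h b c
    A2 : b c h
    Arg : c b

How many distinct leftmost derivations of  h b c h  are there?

Parse trees for h b c h:
  [A0 [A1 h b c] h]
  [A0 h [A2 b c h]]

2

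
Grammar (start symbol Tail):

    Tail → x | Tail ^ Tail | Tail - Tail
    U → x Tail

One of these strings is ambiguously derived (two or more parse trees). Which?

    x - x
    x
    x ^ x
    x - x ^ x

x - x ^ x

x - x: 1 tree
x: 1 tree
x ^ x: 1 tree
x - x ^ x: 2 trees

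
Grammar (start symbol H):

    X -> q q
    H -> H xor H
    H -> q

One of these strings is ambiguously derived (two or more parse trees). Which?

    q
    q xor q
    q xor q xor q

q: 1 tree
q xor q: 1 tree
q xor q xor q: 2 trees

q xor q xor q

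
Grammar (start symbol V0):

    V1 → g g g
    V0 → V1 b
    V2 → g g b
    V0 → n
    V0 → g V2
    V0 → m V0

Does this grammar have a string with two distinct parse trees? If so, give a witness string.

Witness: g g g b

Derivation 1: V0 ⇒ V1 b ⇒ g g g b
Derivation 2: V0 ⇒ g V2 ⇒ g g g b

Two distinct leftmost derivations for the same string.

Ambiguous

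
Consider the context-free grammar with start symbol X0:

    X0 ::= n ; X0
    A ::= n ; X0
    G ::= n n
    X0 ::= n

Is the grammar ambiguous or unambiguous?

(A, G are unreachable from X0, so their rules don't affect L(X0).) Right-recursive list with a separator: after each atom, whether the separator follows determines the rule. One parse per string.

Unambiguous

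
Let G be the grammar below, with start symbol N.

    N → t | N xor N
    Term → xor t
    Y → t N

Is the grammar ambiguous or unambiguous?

Ambiguous

Witness: t xor t xor t

Derivation 1: N ⇒ N xor N ⇒ t xor N ⇒ t xor N xor N ⇒ t xor t xor N ⇒ t xor t xor t
Derivation 2: N ⇒ N xor N ⇒ N xor N xor N ⇒ t xor N xor N ⇒ t xor t xor N ⇒ t xor t xor t

Two distinct leftmost derivations for the same string.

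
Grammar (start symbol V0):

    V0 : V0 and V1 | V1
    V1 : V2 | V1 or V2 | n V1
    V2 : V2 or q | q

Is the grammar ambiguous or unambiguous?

Ambiguous

Witness: q or q

Derivation 1: V0 ⇒ V1 ⇒ V2 ⇒ V2 or q ⇒ q or q
Derivation 2: V0 ⇒ V1 ⇒ V1 or V2 ⇒ V2 or V2 ⇒ q or V2 ⇒ q or q

Two distinct leftmost derivations for the same string.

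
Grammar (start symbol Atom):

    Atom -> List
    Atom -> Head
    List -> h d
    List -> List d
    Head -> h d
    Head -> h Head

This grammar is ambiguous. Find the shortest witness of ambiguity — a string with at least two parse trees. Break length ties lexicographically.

h d

length 2: h d has 2 parse trees

Two derivations of h d:
  Atom ⇒ List ⇒ h d
  Atom ⇒ Head ⇒ h d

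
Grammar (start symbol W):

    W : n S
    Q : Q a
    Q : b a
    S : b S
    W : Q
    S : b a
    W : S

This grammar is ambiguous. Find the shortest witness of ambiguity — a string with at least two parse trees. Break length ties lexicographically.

b a

length 2: b a has 2 parse trees

Two derivations of b a:
  W ⇒ Q ⇒ b a
  W ⇒ S ⇒ b a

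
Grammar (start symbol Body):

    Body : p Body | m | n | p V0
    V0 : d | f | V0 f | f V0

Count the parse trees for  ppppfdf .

2

Parse trees for ppppfdf:
  [Body p [Body p [Body p [Body p [V0 [V0 f [V0 d]] f]]]]]
  [Body p [Body p [Body p [Body p [V0 f [V0 [V0 d] f]]]]]]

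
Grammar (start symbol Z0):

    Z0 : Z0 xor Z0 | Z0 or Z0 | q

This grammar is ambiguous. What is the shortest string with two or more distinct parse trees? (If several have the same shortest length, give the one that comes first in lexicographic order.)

length 1: no string has ≥2 trees
length 3: no string has ≥2 trees
length 5: q or q or q has 2 parse trees

Two derivations of q or q or q:
  Z0 ⇒ Z0 or Z0 ⇒ Z0 or Z0 or Z0 ⇒ q or Z0 or Z0 ⇒ q or q or Z0 ⇒ q or q or q
  Z0 ⇒ Z0 or Z0 ⇒ q or Z0 ⇒ q or Z0 or Z0 ⇒ q or q or Z0 ⇒ q or q or q

q or q or q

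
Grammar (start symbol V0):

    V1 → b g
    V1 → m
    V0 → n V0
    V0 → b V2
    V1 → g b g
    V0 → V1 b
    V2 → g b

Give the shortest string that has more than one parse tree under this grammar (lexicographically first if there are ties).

length 2: no string has ≥2 trees
length 3: b g b has 2 parse trees

Two derivations of b g b:
  V0 ⇒ b V2 ⇒ b g b
  V0 ⇒ V1 b ⇒ b g b

b g b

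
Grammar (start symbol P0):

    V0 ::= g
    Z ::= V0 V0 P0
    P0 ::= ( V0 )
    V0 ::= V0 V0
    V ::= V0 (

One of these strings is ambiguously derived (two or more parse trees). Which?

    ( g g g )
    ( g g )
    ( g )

( g g g ): 2 trees
( g g ): 1 tree
( g ): 1 tree

( g g g )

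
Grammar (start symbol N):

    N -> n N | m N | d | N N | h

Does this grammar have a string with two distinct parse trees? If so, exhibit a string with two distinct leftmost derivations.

Ambiguous

Witness: d d d

Derivation 1: N ⇒ N N ⇒ d N ⇒ d N N ⇒ d d N ⇒ d d d
Derivation 2: N ⇒ N N ⇒ N N N ⇒ d N N ⇒ d d N ⇒ d d d

Two distinct leftmost derivations for the same string.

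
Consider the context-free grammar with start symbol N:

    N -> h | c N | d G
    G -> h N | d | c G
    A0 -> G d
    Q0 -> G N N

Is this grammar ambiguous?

Unambiguous

Only N, G are reachable from N; ignoring the rest: Each reachable nonterminal has at most one production per leading terminal, and all productions are right-linear; the derivation is determined token-by-token.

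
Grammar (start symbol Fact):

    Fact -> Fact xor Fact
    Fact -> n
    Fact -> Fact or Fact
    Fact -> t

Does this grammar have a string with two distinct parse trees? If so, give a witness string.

Ambiguous

Witness: n or n or n

Derivation 1: Fact ⇒ Fact or Fact ⇒ n or Fact ⇒ n or Fact or Fact ⇒ n or n or Fact ⇒ n or n or n
Derivation 2: Fact ⇒ Fact or Fact ⇒ Fact or Fact or Fact ⇒ n or Fact or Fact ⇒ n or n or Fact ⇒ n or n or n

Two distinct leftmost derivations for the same string.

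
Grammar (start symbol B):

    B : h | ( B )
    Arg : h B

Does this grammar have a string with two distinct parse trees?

Only B is reachable from B; ignoring the rest: Each string is a nest of matched brackets around a single atom. An opening bracket forces the recursive rule; an atom forces the base rule.

Unambiguous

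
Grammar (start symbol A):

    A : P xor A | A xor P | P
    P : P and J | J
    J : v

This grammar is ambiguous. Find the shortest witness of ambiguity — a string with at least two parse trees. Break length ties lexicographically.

v xor v

length 1: no string has ≥2 trees
length 3: v xor v has 2 parse trees

Two derivations of v xor v:
  A ⇒ P xor A ⇒ J xor A ⇒ v xor A ⇒ v xor P ⇒ v xor J ⇒ v xor v
  A ⇒ A xor P ⇒ P xor P ⇒ J xor P ⇒ v xor P ⇒ v xor J ⇒ v xor v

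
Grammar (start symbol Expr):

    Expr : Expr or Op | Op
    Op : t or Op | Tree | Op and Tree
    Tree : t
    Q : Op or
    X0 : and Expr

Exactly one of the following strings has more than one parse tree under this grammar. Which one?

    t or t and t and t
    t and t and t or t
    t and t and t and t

t or t and t and t: 4 trees
t and t and t or t: 1 tree
t and t and t and t: 1 tree

t or t and t and t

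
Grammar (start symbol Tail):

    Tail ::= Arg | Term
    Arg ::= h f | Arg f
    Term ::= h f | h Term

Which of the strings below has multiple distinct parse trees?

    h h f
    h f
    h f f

h h f: 1 tree
h f: 2 trees
h f f: 1 tree

h f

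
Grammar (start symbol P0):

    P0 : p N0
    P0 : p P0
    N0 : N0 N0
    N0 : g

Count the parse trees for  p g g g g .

Parse trees for p g g g g:
  [P0 p [N0 [N0 g] [N0 [N0 g] [N0 [N0 g] [N0 g]]]]]
  [P0 p [N0 [N0 g] [N0 [N0 [N0 g] [N0 g]] [N0 g]]]]
  [P0 p [N0 [N0 [N0 g] [N0 g]] [N0 [N0 g] [N0 g]]]]
  [P0 p [N0 [N0 [N0 g] [N0 [N0 g] [N0 g]]] [N0 g]]]
  [P0 p [N0 [N0 [N0 [N0 g] [N0 g]] [N0 g]] [N0 g]]]

5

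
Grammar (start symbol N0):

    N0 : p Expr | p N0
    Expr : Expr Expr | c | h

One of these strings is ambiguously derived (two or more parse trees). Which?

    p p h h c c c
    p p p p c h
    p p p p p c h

p p h h c c c: 14 trees
p p p p c h: 1 tree
p p p p p c h: 1 tree

p p h h c c c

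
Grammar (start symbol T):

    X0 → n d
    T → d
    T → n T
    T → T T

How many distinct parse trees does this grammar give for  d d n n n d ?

2

Parse trees for d d n n n d:
  [T [T d] [T [T d] [T n [T n [T n [T d]]]]]]
  [T [T [T d] [T d]] [T n [T n [T n [T d]]]]]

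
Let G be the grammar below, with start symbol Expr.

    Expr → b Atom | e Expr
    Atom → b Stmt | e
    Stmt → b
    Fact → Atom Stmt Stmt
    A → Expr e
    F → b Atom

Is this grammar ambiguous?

Unambiguous

Only Expr, Atom, Stmt are reachable from Expr; ignoring the rest: Restricted to the reachable nonterminals, every rule has the form A → t or A → t B, and no two rules for the same A share a first terminal. The grammar encodes a DFA — one run per string.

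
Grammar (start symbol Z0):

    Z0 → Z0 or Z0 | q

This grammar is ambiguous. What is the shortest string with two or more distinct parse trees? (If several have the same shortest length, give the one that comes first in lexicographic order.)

length 1: no string has ≥2 trees
length 3: no string has ≥2 trees
length 5: q or q or q has 2 parse trees

Two derivations of q or q or q:
  Z0 ⇒ Z0 or Z0 ⇒ Z0 or Z0 or Z0 ⇒ q or Z0 or Z0 ⇒ q or q or Z0 ⇒ q or q or q
  Z0 ⇒ Z0 or Z0 ⇒ q or Z0 ⇒ q or Z0 or Z0 ⇒ q or q or Z0 ⇒ q or q or q

q or q or q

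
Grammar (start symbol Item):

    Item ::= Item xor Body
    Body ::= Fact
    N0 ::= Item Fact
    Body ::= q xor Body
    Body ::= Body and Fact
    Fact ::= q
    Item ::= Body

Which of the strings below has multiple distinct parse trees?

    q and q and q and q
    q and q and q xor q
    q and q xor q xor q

q and q and q and q: 1 tree
q and q and q xor q: 1 tree
q and q xor q xor q: 2 trees

q and q xor q xor q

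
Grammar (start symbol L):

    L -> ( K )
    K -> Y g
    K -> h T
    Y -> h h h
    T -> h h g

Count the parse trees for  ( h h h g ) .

Parse trees for ( h h h g ):
  [L ( [K [Y h h h] g] )]
  [L ( [K h [T h h g]] )]

2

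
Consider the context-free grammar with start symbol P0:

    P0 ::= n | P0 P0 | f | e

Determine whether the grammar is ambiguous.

Ambiguous

Witness: e e e

Derivation 1: P0 ⇒ P0 P0 ⇒ P0 P0 P0 ⇒ e P0 P0 ⇒ e e P0 ⇒ e e e
Derivation 2: P0 ⇒ P0 P0 ⇒ e P0 ⇒ e P0 P0 ⇒ e e P0 ⇒ e e e

Two distinct leftmost derivations for the same string.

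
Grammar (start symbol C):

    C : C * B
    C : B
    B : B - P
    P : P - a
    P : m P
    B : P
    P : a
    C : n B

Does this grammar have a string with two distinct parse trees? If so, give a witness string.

Witness: a - a

Derivation 1: C ⇒ B ⇒ B - P ⇒ P - P ⇒ a - P ⇒ a - a
Derivation 2: C ⇒ B ⇒ P ⇒ P - a ⇒ a - a

Two distinct leftmost derivations for the same string.

Ambiguous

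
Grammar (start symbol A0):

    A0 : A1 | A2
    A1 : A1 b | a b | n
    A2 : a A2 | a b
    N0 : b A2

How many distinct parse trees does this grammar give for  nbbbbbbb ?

Parse trees for nbbbbbbb:
  [A0 [A1 [A1 [A1 [A1 [A1 [A1 [A1 [A1 n] b] b] b] b] b] b] b]]

1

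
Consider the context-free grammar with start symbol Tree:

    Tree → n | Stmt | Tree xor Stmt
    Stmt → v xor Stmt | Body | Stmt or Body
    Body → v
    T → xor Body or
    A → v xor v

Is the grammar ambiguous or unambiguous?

Ambiguous

Witness: v xor v

Derivation 1: Tree ⇒ Stmt ⇒ v xor Stmt ⇒ v xor Body ⇒ v xor v
Derivation 2: Tree ⇒ Tree xor Stmt ⇒ Stmt xor Stmt ⇒ Body xor Stmt ⇒ v xor Stmt ⇒ v xor Body ⇒ v xor v

Two distinct leftmost derivations for the same string.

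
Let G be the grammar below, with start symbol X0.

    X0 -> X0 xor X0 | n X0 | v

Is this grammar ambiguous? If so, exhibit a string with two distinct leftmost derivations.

Witness: n v xor v

Derivation 1: X0 ⇒ X0 xor X0 ⇒ n X0 xor X0 ⇒ n v xor X0 ⇒ n v xor v
Derivation 2: X0 ⇒ n X0 ⇒ n X0 xor X0 ⇒ n v xor X0 ⇒ n v xor v

Two distinct leftmost derivations for the same string.

Ambiguous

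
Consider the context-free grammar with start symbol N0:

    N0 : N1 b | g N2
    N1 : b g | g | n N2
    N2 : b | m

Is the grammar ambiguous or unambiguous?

Ambiguous

Witness: g b

Derivation 1: N0 ⇒ N1 b ⇒ g b
Derivation 2: N0 ⇒ g N2 ⇒ g b

Two distinct leftmost derivations for the same string.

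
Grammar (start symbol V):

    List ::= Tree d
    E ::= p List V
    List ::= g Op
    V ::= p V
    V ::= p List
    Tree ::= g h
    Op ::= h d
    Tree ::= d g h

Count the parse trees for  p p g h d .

2

Parse trees for p p g h d:
  [V p [V p [List [Tree g h] d]]]
  [V p [V p [List g [Op h d]]]]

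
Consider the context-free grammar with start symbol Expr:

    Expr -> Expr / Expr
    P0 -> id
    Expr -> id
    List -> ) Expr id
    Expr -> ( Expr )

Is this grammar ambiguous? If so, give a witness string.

Witness: id / id / id

Derivation 1: Expr ⇒ Expr / Expr ⇒ Expr / Expr / Expr ⇒ id / Expr / Expr ⇒ id / id / Expr ⇒ id / id / id
Derivation 2: Expr ⇒ Expr / Expr ⇒ id / Expr ⇒ id / Expr / Expr ⇒ id / id / Expr ⇒ id / id / id

Two distinct leftmost derivations for the same string.

Ambiguous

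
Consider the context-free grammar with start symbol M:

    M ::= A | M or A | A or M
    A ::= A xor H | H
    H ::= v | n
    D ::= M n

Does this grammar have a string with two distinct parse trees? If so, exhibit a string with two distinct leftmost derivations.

Witness: n or n

Derivation 1: M ⇒ M or A ⇒ A or A ⇒ H or A ⇒ n or A ⇒ n or H ⇒ n or n
Derivation 2: M ⇒ A or M ⇒ H or M ⇒ n or M ⇒ n or A ⇒ n or H ⇒ n or n

Two distinct leftmost derivations for the same string.

Ambiguous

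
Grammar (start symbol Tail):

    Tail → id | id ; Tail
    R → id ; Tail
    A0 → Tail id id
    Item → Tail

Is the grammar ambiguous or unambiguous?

Unambiguous

Only Tail is reachable from Tail; ignoring the rest: The reachable grammar is A → atom sep A | atom. Each atom is followed by either the separator (recurse) or end-of-string (stop) — no choice point.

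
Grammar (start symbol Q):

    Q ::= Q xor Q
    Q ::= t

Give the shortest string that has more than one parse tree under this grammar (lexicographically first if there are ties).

t xor t xor t

length 1: no string has ≥2 trees
length 3: no string has ≥2 trees
length 5: t xor t xor t has 2 parse trees

Two derivations of t xor t xor t:
  Q ⇒ Q xor Q ⇒ Q xor Q xor Q ⇒ t xor Q xor Q ⇒ t xor t xor Q ⇒ t xor t xor t
  Q ⇒ Q xor Q ⇒ t xor Q ⇒ t xor Q xor Q ⇒ t xor t xor Q ⇒ t xor t xor t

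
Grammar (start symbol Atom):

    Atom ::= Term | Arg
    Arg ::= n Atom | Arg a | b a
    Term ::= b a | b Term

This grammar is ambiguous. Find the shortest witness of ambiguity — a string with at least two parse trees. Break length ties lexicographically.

length 2: b a has 2 parse trees

Two derivations of b a:
  Atom ⇒ Term ⇒ b a
  Atom ⇒ Arg ⇒ b a

b a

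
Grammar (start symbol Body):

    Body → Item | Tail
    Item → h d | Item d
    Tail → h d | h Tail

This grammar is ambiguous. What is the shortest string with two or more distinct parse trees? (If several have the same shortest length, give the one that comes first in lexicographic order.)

h d

length 2: h d has 2 parse trees

Two derivations of h d:
  Body ⇒ Item ⇒ h d
  Body ⇒ Tail ⇒ h d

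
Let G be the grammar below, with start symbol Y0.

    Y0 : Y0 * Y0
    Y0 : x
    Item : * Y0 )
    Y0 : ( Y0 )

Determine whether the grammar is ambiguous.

Witness: x * x * x

Derivation 1: Y0 ⇒ Y0 * Y0 ⇒ Y0 * Y0 * Y0 ⇒ x * Y0 * Y0 ⇒ x * x * Y0 ⇒ x * x * x
Derivation 2: Y0 ⇒ Y0 * Y0 ⇒ x * Y0 ⇒ x * Y0 * Y0 ⇒ x * x * Y0 ⇒ x * x * x

Two distinct leftmost derivations for the same string.

Ambiguous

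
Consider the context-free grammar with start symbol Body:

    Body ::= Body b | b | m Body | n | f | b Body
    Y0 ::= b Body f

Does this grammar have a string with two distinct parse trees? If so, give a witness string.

Witness: b b

Derivation 1: Body ⇒ Body b ⇒ b b
Derivation 2: Body ⇒ b Body ⇒ b b

Two distinct leftmost derivations for the same string.

Ambiguous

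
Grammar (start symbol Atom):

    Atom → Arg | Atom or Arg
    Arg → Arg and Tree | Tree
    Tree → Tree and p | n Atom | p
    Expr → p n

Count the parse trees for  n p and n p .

2

Parse trees for n p and n p:
  [Atom [Arg [Arg [Tree n [Atom [Arg [Tree p]]]]] and [Tree n [Atom [Arg [Tree p]]]]]]
  [Atom [Arg [Tree n [Atom [Arg [Arg [Tree p]] and [Tree n [Atom [Arg [Tree p]]]]]]]]]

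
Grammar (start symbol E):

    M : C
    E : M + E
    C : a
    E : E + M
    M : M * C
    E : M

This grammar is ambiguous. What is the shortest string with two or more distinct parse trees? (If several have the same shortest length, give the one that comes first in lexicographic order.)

a + a

length 1: no string has ≥2 trees
length 3: a + a has 2 parse trees

Two derivations of a + a:
  E ⇒ M + E ⇒ C + E ⇒ a + E ⇒ a + M ⇒ a + C ⇒ a + a
  E ⇒ E + M ⇒ M + M ⇒ C + M ⇒ a + M ⇒ a + C ⇒ a + a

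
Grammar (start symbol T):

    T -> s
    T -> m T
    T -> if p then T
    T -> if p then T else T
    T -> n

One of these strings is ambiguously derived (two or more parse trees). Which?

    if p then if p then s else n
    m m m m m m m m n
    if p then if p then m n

if p then if p then s else n

if p then if p then s else n: 2 trees
m m m m m m m m n: 1 tree
if p then if p then m n: 1 tree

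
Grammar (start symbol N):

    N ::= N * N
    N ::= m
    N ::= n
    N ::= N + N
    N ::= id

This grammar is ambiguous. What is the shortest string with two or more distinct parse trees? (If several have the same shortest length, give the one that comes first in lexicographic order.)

length 1: no string has ≥2 trees
length 3: no string has ≥2 trees
length 5: id * id * id has 2 parse trees

Two derivations of id * id * id:
  N ⇒ N * N ⇒ N * N * N ⇒ id * N * N ⇒ id * id * N ⇒ id * id * id
  N ⇒ N * N ⇒ id * N ⇒ id * N * N ⇒ id * id * N ⇒ id * id * id

id * id * id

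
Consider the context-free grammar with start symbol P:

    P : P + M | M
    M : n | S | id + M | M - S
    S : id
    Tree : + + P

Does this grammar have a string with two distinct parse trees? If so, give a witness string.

Witness: id + id

Derivation 1: P ⇒ P + M ⇒ M + M ⇒ S + M ⇒ id + M ⇒ id + S ⇒ id + id
Derivation 2: P ⇒ M ⇒ id + M ⇒ id + S ⇒ id + id

Two distinct leftmost derivations for the same string.

Ambiguous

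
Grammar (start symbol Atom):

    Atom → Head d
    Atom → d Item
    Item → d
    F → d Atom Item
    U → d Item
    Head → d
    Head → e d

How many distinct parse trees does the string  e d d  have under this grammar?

1

Parse trees for e d d:
  [Atom [Head e d] d]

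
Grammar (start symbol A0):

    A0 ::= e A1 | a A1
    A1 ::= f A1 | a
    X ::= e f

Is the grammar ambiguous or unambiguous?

Unambiguous

Only A0, A1 are reachable from A0; ignoring the rest: The reachable rules are right-linear with at most one rule per (nonterminal, next-terminal) pair. Each input token forces the next rule, so parsing is deterministic.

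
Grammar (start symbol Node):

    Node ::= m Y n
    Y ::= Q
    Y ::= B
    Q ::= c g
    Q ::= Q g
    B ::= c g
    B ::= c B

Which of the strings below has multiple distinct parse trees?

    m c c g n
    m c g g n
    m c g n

m c g n

m c c g n: 1 tree
m c g g n: 1 tree
m c g n: 2 trees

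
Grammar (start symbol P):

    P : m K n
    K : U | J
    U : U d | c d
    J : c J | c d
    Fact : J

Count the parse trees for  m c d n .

Parse trees for m c d n:
  [P m [K [U c d]] n]
  [P m [K [J c d]] n]

2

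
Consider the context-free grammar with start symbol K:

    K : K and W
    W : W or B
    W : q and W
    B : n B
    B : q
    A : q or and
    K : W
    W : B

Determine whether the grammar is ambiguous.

Ambiguous

Witness: q and q

Derivation 1: K ⇒ K and W ⇒ W and W ⇒ B and W ⇒ q and W ⇒ q and B ⇒ q and q
Derivation 2: K ⇒ W ⇒ q and W ⇒ q and B ⇒ q and q

Two distinct leftmost derivations for the same string.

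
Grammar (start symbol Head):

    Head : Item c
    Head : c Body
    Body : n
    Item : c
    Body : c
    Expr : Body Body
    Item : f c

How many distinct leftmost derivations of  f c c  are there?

Parse trees for f c c:
  [Head [Item f c] c]

1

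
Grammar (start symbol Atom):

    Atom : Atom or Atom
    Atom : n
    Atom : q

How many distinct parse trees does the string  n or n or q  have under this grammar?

Parse trees for n or n or q:
  [Atom [Atom n] or [Atom [Atom n] or [Atom q]]]
  [Atom [Atom [Atom n] or [Atom n]] or [Atom q]]

2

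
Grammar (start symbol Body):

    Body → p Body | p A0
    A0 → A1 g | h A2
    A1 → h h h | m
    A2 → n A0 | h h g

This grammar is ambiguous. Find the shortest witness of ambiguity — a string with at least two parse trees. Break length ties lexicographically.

p h h h g

length 3: no string has ≥2 trees
length 4: no string has ≥2 trees
length 5: p h h h g has 2 parse trees

Two derivations of p h h h g:
  Body ⇒ p A0 ⇒ p A1 g ⇒ p h h h g
  Body ⇒ p A0 ⇒ p h A2 ⇒ p h h h g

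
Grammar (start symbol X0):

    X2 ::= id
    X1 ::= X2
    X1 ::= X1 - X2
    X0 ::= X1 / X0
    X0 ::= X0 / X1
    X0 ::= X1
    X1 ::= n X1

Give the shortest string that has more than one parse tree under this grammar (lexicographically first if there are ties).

length 1: no string has ≥2 trees
length 2: no string has ≥2 trees
length 3: id / id has 2 parse trees

Two derivations of id / id:
  X0 ⇒ X1 / X0 ⇒ X2 / X0 ⇒ id / X0 ⇒ id / X1 ⇒ id / X2 ⇒ id / id
  X0 ⇒ X0 / X1 ⇒ X1 / X1 ⇒ X2 / X1 ⇒ id / X1 ⇒ id / X2 ⇒ id / id

id / id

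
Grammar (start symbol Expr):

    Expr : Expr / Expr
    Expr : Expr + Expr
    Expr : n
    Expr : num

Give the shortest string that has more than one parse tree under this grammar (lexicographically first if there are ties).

n + n + n

length 1: no string has ≥2 trees
length 3: no string has ≥2 trees
length 5: n + n + n has 2 parse trees

Two derivations of n + n + n:
  Expr ⇒ Expr + Expr ⇒ Expr + Expr + Expr ⇒ n + Expr + Expr ⇒ n + n + Expr ⇒ n + n + n
  Expr ⇒ Expr + Expr ⇒ n + Expr ⇒ n + Expr + Expr ⇒ n + n + Expr ⇒ n + n + n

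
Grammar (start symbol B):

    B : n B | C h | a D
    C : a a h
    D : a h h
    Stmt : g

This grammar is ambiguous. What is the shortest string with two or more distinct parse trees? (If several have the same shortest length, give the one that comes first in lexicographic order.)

length 4: a a h h has 2 parse trees

Two derivations of a a h h:
  B ⇒ C h ⇒ a a h h
  B ⇒ a D ⇒ a a h h

a a h h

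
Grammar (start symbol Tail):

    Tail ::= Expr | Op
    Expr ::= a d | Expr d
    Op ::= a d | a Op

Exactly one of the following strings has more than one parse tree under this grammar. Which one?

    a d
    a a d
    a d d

a d

a d: 2 trees
a a d: 1 tree
a d d: 1 tree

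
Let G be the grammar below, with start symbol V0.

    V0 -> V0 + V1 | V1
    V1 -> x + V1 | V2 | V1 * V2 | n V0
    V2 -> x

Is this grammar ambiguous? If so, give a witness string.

Ambiguous

Witness: x + x

Derivation 1: V0 ⇒ V0 + V1 ⇒ V1 + V1 ⇒ V2 + V1 ⇒ x + V1 ⇒ x + V2 ⇒ x + x
Derivation 2: V0 ⇒ V1 ⇒ x + V1 ⇒ x + V2 ⇒ x + x

Two distinct leftmost derivations for the same string.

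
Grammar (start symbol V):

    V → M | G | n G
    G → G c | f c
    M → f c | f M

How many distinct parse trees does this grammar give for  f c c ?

Parse trees for f c c:
  [V [G [G f c] c]]

1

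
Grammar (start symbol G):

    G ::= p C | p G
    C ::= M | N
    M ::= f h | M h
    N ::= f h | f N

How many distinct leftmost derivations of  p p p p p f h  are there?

Parse trees for p p p p p f h:
  [G p [G p [G p [G p [G p [C [M f h]]]]]]]
  [G p [G p [G p [G p [G p [C [N f h]]]]]]]

2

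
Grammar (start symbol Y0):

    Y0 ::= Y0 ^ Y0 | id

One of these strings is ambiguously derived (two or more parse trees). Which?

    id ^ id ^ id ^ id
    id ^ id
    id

id ^ id ^ id ^ id: 5 trees
id ^ id: 1 tree
id: 1 tree

id ^ id ^ id ^ id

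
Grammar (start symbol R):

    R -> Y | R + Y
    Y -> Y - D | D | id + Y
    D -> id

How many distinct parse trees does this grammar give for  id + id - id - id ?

4

Parse trees for id + id - id - id:
  [R [Y [Y [Y id + [Y [D id]]] - [D id]] - [D id]]]
  [R [Y [Y id + [Y [Y [D id]] - [D id]]] - [D id]]]
  [R [Y id + [Y [Y [Y [D id]] - [D id]] - [D id]]]]
  [R [R [Y [D id]]] + [Y [Y [Y [D id]] - [D id]] - [D id]]]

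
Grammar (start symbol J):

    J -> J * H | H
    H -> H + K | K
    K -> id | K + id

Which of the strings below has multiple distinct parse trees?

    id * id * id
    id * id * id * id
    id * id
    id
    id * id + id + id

id * id + id + id

id * id * id: 1 tree
id * id * id * id: 1 tree
id * id: 1 tree
id: 1 tree
id * id + id + id: 4 trees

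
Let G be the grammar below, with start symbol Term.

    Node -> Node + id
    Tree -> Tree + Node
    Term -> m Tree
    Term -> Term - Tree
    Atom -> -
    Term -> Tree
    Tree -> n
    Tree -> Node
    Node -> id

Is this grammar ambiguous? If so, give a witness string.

Witness: id + id

Derivation 1: Term ⇒ Tree ⇒ Tree + Node ⇒ Node + Node ⇒ id + Node ⇒ id + id
Derivation 2: Term ⇒ Tree ⇒ Node ⇒ Node + id ⇒ id + id

Two distinct leftmost derivations for the same string.

Ambiguous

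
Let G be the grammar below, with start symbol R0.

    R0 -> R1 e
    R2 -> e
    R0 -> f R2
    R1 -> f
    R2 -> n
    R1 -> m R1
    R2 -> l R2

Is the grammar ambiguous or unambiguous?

Witness: f e

Derivation 1: R0 ⇒ R1 e ⇒ f e
Derivation 2: R0 ⇒ f R2 ⇒ f e

Two distinct leftmost derivations for the same string.

Ambiguous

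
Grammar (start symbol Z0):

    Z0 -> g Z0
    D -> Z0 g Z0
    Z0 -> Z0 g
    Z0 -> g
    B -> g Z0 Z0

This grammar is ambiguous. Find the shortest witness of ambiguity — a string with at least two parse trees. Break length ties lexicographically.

length 1: no string has ≥2 trees
length 2: g g has 2 parse trees

Two derivations of g g:
  Z0 ⇒ g Z0 ⇒ g g
  Z0 ⇒ Z0 g ⇒ g g

g g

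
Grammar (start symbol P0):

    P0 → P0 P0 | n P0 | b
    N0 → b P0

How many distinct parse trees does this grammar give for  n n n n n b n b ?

6

Parse trees for n n n n n b n b:
  [P0 [P0 n [P0 n [P0 n [P0 n [P0 n [P0 b]]]]]] [P0 n [P0 b]]]
  [P0 n [P0 [P0 n [P0 n [P0 n [P0 n [P0 b]]]]] [P0 n [P0 b]]]]
  [P0 n [P0 n [P0 [P0 n [P0 n [P0 n [P0 b]]]] [P0 n [P0 b]]]]]
  [P0 n [P0 n [P0 n [P0 [P0 n [P0 n [P0 b]]] [P0 n [P0 b]]]]]]
  [P0 n [P0 n [P0 n [P0 n [P0 [P0 n [P0 b]] [P0 n [P0 b]]]]]]]
  [P0 n [P0 n [P0 n [P0 n [P0 n [P0 [P0 b] [P0 n [P0 b]]]]]]]]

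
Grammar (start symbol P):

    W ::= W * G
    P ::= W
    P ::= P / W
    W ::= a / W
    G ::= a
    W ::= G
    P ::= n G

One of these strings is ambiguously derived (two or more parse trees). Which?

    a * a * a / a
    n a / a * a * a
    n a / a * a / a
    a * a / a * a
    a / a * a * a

a / a * a * a

a * a * a / a: 1 tree
n a / a * a * a: 1 tree
n a / a * a / a: 1 tree
a * a / a * a: 1 tree
a / a * a * a: 4 trees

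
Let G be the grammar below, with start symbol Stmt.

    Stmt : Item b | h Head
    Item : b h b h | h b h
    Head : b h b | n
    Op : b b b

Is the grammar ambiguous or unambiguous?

Ambiguous

Witness: h b h b

Derivation 1: Stmt ⇒ Item b ⇒ h b h b
Derivation 2: Stmt ⇒ h Head ⇒ h b h b

Two distinct leftmost derivations for the same string.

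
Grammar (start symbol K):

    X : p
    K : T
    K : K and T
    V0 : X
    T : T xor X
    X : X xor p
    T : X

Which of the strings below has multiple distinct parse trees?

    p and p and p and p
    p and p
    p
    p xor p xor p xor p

p and p and p and p: 1 tree
p and p: 1 tree
p: 1 tree
p xor p xor p xor p: 8 trees

p xor p xor p xor p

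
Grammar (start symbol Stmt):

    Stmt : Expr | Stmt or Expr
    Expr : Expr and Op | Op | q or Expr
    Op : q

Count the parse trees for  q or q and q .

Parse trees for q or q and q:
  [Stmt [Expr [Expr q or [Expr [Op q]]] and [Op q]]]
  [Stmt [Expr q or [Expr [Expr [Op q]] and [Op q]]]]
  [Stmt [Stmt [Expr [Op q]]] or [Expr [Expr [Op q]] and [Op q]]]

3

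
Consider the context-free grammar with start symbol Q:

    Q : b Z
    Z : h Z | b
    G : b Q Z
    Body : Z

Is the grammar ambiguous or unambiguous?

(G, Body are unreachable from Q, so their rules don't affect L(Q).) Restricted to the reachable nonterminals, every rule has the form A → t or A → t B, and no two rules for the same A share a first terminal. The grammar encodes a DFA — one run per string.

Unambiguous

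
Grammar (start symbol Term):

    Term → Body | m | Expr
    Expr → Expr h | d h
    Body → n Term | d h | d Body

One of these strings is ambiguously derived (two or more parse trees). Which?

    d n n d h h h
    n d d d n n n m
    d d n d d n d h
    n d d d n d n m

d d n d d n d h

d n n d h h h: 1 tree
n d d d n n n m: 1 tree
d d n d d n d h: 2 trees
n d d d n d n m: 1 tree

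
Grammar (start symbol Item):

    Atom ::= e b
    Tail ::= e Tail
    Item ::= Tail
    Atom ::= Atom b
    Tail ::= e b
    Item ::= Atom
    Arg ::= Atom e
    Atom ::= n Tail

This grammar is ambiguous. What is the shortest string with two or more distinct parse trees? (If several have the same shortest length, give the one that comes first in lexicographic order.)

e b

length 2: e b has 2 parse trees

Two derivations of e b:
  Item ⇒ Tail ⇒ e b
  Item ⇒ Atom ⇒ e b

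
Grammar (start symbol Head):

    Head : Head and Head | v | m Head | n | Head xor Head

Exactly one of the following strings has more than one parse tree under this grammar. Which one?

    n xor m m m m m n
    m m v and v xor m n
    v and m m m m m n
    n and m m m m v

m m v and v xor m n

n xor m m m m m n: 1 tree
m m v and v xor m n: 9 trees
v and m m m m m n: 1 tree
n and m m m m v: 1 tree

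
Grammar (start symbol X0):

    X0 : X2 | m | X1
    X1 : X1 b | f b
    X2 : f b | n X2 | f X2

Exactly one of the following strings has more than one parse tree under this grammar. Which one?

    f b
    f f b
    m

f b: 2 trees
f f b: 1 tree
m: 1 tree

f b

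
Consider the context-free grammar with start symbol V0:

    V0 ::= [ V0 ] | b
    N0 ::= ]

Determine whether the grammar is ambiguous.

(N0 is unreachable from V0, so its rules don't affect L(V0).) L(V0) is { openⁿ atom closeⁿ : n ≥ 0 }. The bracket depth fixes n, and the derivation is forced at every step.

Unambiguous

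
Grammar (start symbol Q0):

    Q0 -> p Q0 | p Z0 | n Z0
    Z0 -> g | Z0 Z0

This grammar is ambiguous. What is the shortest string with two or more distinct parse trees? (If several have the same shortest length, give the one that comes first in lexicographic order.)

n g g g

length 2: no string has ≥2 trees
length 3: no string has ≥2 trees
length 4: n g g g has 2 parse trees

Two derivations of n g g g:
  Q0 ⇒ n Z0 ⇒ n Z0 Z0 ⇒ n g Z0 ⇒ n g Z0 Z0 ⇒ n g g Z0 ⇒ n g g g
  Q0 ⇒ n Z0 ⇒ n Z0 Z0 ⇒ n Z0 Z0 Z0 ⇒ n g Z0 Z0 ⇒ n g g Z0 ⇒ n g g g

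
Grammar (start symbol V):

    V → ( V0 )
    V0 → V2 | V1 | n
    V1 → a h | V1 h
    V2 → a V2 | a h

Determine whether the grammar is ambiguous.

Witness: ( a h )

Derivation 1: V ⇒ ( V0 ) ⇒ ( V2 ) ⇒ ( a h )
Derivation 2: V ⇒ ( V0 ) ⇒ ( V1 ) ⇒ ( a h )

Two distinct leftmost derivations for the same string.

Ambiguous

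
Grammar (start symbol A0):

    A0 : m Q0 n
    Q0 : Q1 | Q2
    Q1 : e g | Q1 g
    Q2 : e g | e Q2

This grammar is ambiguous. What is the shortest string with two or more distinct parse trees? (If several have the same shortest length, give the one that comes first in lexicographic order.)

length 4: m e g n has 2 parse trees

Two derivations of m e g n:
  A0 ⇒ m Q0 n ⇒ m Q1 n ⇒ m e g n
  A0 ⇒ m Q0 n ⇒ m Q2 n ⇒ m e g n

m e g n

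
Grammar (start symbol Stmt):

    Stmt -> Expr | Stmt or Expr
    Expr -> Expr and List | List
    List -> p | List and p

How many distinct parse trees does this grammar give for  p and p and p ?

4

Parse trees for p and p and p:
  [Stmt [Expr [Expr [List p]] and [List [List p] and p]]]
  [Stmt [Expr [Expr [Expr [List p]] and [List p]] and [List p]]]
  [Stmt [Expr [Expr [List [List p] and p]] and [List p]]]
  [Stmt [Expr [List [List [List p] and p] and p]]]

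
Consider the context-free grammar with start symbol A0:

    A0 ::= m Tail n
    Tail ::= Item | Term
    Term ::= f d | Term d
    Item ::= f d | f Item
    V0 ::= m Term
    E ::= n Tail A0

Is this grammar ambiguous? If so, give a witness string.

Ambiguous

Witness: m f d n

Derivation 1: A0 ⇒ m Tail n ⇒ m Item n ⇒ m f d n
Derivation 2: A0 ⇒ m Tail n ⇒ m Term n ⇒ m f d n

Two distinct leftmost derivations for the same string.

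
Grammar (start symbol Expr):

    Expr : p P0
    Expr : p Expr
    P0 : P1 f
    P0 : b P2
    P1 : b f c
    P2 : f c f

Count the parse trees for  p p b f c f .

2

Parse trees for p p b f c f:
  [Expr p [Expr p [P0 [P1 b f c] f]]]
  [Expr p [Expr p [P0 b [P2 f c f]]]]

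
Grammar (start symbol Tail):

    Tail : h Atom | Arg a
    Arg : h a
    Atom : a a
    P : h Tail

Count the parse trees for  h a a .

Parse trees for h a a:
  [Tail h [Atom a a]]
  [Tail [Arg h a] a]

2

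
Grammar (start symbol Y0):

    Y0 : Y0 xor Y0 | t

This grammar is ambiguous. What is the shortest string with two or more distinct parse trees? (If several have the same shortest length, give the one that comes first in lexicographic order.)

length 1: no string has ≥2 trees
length 3: no string has ≥2 trees
length 5: t xor t xor t has 2 parse trees

Two derivations of t xor t xor t:
  Y0 ⇒ Y0 xor Y0 ⇒ Y0 xor Y0 xor Y0 ⇒ t xor Y0 xor Y0 ⇒ t xor t xor Y0 ⇒ t xor t xor t
  Y0 ⇒ Y0 xor Y0 ⇒ t xor Y0 ⇒ t xor Y0 xor Y0 ⇒ t xor t xor Y0 ⇒ t xor t xor t

t xor t xor t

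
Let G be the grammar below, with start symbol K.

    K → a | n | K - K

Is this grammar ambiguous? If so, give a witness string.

Witness: a - a - a

Derivation 1: K ⇒ K - K ⇒ a - K ⇒ a - K - K ⇒ a - a - K ⇒ a - a - a
Derivation 2: K ⇒ K - K ⇒ K - K - K ⇒ a - K - K ⇒ a - a - K ⇒ a - a - a

Two distinct leftmost derivations for the same string.

Ambiguous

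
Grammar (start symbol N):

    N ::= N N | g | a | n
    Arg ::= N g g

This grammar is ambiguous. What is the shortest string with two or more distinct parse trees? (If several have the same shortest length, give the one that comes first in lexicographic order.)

a a a

length 1: no string has ≥2 trees
length 2: no string has ≥2 trees
length 3: a a a has 2 parse trees

Two derivations of a a a:
  N ⇒ N N ⇒ N N N ⇒ a N N ⇒ a a N ⇒ a a a
  N ⇒ N N ⇒ a N ⇒ a N N ⇒ a a N ⇒ a a a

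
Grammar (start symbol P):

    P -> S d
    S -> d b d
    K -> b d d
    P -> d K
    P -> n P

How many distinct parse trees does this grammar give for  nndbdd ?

Parse trees for nndbdd:
  [P n [P n [P [S d b d] d]]]
  [P n [P n [P d [K b d d]]]]

2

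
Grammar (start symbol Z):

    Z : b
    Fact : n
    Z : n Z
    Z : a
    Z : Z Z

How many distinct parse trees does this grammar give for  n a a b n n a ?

14

Parse trees for n a a b n n a (showing first 6 of 14):
  [Z n [Z [Z a] [Z [Z a] [Z [Z b] [Z n [Z n [Z a]]]]]]]
  [Z n [Z [Z a] [Z [Z [Z a] [Z b]] [Z n [Z n [Z a]]]]]]
  [Z n [Z [Z [Z a] [Z a]] [Z [Z b] [Z n [Z n [Z a]]]]]]
  [Z n [Z [Z [Z a] [Z [Z a] [Z b]]] [Z n [Z n [Z a]]]]]
  [Z n [Z [Z [Z [Z a] [Z a]] [Z b]] [Z n [Z n [Z a]]]]]
  [Z [Z n [Z a]] [Z [Z a] [Z [Z b] [Z n [Z n [Z a]]]]]]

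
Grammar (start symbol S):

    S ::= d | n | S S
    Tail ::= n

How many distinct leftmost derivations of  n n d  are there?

Parse trees for n n d:
  [S [S n] [S [S n] [S d]]]
  [S [S [S n] [S n]] [S d]]

2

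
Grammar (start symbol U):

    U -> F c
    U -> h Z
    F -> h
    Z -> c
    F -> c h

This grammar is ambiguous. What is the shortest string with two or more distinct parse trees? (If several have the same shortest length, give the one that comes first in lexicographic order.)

length 2: h c has 2 parse trees

Two derivations of h c:
  U ⇒ F c ⇒ h c
  U ⇒ h Z ⇒ h c

h c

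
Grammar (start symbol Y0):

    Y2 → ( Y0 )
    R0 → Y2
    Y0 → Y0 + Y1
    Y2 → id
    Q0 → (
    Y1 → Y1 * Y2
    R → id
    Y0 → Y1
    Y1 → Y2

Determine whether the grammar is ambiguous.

Unambiguous

(R0, Q0, R are unreachable from Y0, so their rules don't affect L(Y0).) This is a standard precedence ladder (Y0 over Y1 over Y2), with each level left-recursive on its own operator ('+' at Y0, '*' at Y1). That structure is LR(1), hence unambiguous.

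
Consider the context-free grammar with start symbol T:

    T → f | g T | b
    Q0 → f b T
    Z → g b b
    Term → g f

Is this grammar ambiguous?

Unambiguous

Only T is reachable from T; ignoring the rest: The reachable rules are right-linear with at most one rule per (nonterminal, next-terminal) pair. Each input token forces the next rule, so parsing is deterministic.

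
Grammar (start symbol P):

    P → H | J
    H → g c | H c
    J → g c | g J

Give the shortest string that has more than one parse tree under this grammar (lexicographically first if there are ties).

length 2: g c has 2 parse trees

Two derivations of g c:
  P ⇒ H ⇒ g c
  P ⇒ J ⇒ g c

g c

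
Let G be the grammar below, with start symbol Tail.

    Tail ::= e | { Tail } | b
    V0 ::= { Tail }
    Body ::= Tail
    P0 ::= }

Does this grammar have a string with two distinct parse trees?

Unambiguous

Only Tail is reachable from Tail; ignoring the rest: L(Tail) is { openⁿ atom closeⁿ : n ≥ 0 }. The bracket depth fixes n, and the derivation is forced at every step.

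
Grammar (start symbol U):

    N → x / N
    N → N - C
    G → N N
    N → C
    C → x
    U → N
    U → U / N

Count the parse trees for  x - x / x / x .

2

Parse trees for x - x / x / x:
  [U [U [N [N [C x]] - [C x]]] / [N x / [N [C x]]]]
  [U [U [U [N [N [C x]] - [C x]]] / [N [C x]]] / [N [C x]]]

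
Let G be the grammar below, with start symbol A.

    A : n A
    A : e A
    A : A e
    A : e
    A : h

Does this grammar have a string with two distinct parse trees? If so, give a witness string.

Ambiguous

Witness: e e

Derivation 1: A ⇒ e A ⇒ e e
Derivation 2: A ⇒ A e ⇒ e e

Two distinct leftmost derivations for the same string.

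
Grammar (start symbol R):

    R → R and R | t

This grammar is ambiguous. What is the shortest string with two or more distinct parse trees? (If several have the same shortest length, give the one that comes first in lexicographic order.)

t and t and t

length 1: no string has ≥2 trees
length 3: no string has ≥2 trees
length 5: t and t and t has 2 parse trees

Two derivations of t and t and t:
  R ⇒ R and R ⇒ R and R and R ⇒ t and R and R ⇒ t and t and R ⇒ t and t and t
  R ⇒ R and R ⇒ t and R ⇒ t and R and R ⇒ t and t and R ⇒ t and t and t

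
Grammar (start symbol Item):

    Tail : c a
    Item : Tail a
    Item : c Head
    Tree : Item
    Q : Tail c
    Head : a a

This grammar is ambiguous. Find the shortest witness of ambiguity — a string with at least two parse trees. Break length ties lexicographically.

length 3: c a a has 2 parse trees

Two derivations of c a a:
  Item ⇒ Tail a ⇒ c a a
  Item ⇒ c Head ⇒ c a a

c a a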